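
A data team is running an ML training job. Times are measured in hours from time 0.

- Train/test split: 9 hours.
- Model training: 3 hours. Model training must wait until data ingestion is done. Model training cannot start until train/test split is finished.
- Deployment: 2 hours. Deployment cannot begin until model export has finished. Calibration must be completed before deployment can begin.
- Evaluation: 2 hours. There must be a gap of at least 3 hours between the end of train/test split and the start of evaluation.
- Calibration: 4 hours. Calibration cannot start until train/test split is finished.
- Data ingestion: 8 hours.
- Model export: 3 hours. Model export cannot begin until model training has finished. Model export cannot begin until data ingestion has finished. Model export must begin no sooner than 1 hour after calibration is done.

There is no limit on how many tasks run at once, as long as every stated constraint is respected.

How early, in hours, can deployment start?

17

Nothing blocks train/test split, so it runs from hour 0 to hour 9.
After train/test split (finishes hour 9), calibration can start at hour 9 and finishes at hour 13.
Data ingestion has no prerequisites, so it starts at hour 0 and finishes at hour 8.
Model training has to wait for data ingestion (finishes hour 8); train/test split (finishes hour 9). The latest of these is hour 9, so model training runs hour 9 to 9 + 3 = hour 12.
For model export: model training (finishes hour 12); data ingestion (finishes hour 8); calibration (finishes hour 13, plus 1-hour gap → hour 14). Taking the maximum gives a start of hour 14, and it finishes at 14 + 3 = hour 17.
Deployment waits on model export (finishes hour 17); calibration (finishes hour 13). The latest of these is hour 17, which is the earliest deployment can start.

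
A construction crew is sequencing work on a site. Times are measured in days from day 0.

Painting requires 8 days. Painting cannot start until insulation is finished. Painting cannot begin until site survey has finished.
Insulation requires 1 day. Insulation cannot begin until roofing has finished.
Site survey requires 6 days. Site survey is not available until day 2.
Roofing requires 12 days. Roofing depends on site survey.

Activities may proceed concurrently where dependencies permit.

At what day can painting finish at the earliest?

Site survey cannot begin until its own release at day 2. It runs from day 2 to 2 + 6 = day 8.
Roofing cannot begin until site survey (finishes day 8). It runs from day 8 to 8 + 12 = day 20.
After roofing (finishes day 20), insulation can start at day 20 and finishes at day 21.
Painting cannot start until insulation (finishes day 21); site survey (finishes day 8). The controlling bound is day 21, so painting finishes at 21 + 8 = day 29.

29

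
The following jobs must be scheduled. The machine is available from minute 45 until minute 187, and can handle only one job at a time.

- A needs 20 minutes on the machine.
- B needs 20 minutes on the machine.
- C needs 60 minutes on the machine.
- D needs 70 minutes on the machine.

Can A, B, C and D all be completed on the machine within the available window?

The machine window is 187 − 45 = 142 minutes.
Running back to back, the jobs need 20 + 20 + 60 + 70 = 170 minutes on the machine.
Since 170 > 142, they cannot all fit.

No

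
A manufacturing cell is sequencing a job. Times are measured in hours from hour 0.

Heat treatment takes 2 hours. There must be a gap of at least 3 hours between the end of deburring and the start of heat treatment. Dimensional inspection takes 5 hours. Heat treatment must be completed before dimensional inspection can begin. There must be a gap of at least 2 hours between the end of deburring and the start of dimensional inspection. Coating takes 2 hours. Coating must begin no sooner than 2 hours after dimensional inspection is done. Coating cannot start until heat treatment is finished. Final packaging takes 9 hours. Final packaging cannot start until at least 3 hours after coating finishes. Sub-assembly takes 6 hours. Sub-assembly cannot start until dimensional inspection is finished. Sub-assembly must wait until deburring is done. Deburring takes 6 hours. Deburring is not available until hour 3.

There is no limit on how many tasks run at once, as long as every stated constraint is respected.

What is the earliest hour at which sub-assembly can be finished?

25

Deburring waits on its own release at hour 3, so it starts at hour 3 and finishes at 3 + 6 = hour 9.
Heat treatment waits on deburring (finishes hour 9, plus 3-hour gap → hour 12), so it starts at hour 12 and finishes at 12 + 2 = hour 14.
Dimensional inspection has to wait for heat treatment (finishes hour 14); deburring (finishes hour 9, plus 2-hour gap → hour 11). The latest of these is hour 14, so dimensional inspection runs hour 14 to 14 + 5 = hour 19.
Sub-assembly needs all of dimensional inspection (finishes hour 19); deburring (finishes hour 9). That puts its earliest start at hour 19; it finishes at 19 + 6 = hour 25.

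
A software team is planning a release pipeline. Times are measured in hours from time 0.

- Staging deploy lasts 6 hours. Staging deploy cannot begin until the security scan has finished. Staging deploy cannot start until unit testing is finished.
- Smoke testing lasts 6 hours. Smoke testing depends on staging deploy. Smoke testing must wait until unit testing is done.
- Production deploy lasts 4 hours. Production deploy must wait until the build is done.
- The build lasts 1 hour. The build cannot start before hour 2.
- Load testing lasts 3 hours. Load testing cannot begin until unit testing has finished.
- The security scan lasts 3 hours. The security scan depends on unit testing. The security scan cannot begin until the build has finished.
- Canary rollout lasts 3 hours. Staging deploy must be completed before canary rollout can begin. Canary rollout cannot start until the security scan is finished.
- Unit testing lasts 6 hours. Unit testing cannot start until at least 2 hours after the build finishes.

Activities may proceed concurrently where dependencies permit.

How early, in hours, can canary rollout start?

After its own release at hour 2, the build can start at hour 2 and finishes at hour 3.
Unit testing waits on the build (finishes hour 3, plus 2-hour gap → hour 5), so it starts at hour 5 and finishes at 5 + 6 = hour 11.
The security scan cannot start until unit testing (finishes hour 11); the build (finishes hour 3). The controlling bound is hour 11, so the security scan finishes at 11 + 3 = hour 14.
Staging deploy cannot start until the security scan (finishes hour 14); unit testing (finishes hour 11). The controlling bound is hour 14, so staging deploy finishes at 14 + 6 = hour 20.
Canary rollout waits on staging deploy (finishes hour 20); the security scan (finishes hour 14). The latest of these is hour 20, which is the earliest canary rollout can start.

20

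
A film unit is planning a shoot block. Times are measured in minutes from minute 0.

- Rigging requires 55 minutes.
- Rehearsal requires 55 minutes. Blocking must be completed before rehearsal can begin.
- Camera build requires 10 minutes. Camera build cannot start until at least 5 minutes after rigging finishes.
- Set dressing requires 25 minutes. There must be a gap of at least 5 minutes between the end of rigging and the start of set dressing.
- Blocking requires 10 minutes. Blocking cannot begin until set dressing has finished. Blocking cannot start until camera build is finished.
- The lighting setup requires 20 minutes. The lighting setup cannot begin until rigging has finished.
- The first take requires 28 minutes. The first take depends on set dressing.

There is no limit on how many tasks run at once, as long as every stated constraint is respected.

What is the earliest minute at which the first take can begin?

85

Rigging has no prerequisites, so it starts at minute 0 and finishes at minute 55.
Set dressing waits on rigging (finishes minute 55, plus 5-minute gap → minute 60), so it starts at minute 60 and finishes at 60 + 25 = minute 85.
The first take waits on set dressing (finishes minute 85), so the earliest it can start is minute 85.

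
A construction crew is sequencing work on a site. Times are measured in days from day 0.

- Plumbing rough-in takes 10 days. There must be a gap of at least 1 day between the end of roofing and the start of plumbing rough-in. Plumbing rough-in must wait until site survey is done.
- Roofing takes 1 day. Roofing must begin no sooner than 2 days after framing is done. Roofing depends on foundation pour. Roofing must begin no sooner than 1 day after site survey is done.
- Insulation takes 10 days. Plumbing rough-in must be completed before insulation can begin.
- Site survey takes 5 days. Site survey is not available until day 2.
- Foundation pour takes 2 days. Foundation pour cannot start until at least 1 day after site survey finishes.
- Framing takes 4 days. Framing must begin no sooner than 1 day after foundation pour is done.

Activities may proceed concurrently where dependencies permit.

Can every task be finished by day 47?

Site survey waits on its own release at day 2, so it starts at day 2 and finishes at 2 + 5 = day 7.
Foundation pour cannot begin until site survey (finishes day 7, plus 1-day gap → day 8). It runs from day 8 to 8 + 2 = day 10.
After foundation pour (finishes day 10, plus 1-day gap → day 11), framing can start at day 11 and finishes at day 15.
Roofing needs all of framing (finishes day 15, plus 2-day gap → day 17); foundation pour (finishes day 10); site survey (finishes day 7, plus 1-day gap → day 8). That puts its earliest start at day 17; it finishes at 17 + 1 = day 18.
For plumbing rough-in: roofing (finishes day 18, plus 1-day gap → day 19); site survey (finishes day 7). Taking the maximum gives a start of day 19, and it finishes at 19 + 10 = day 29.
Insulation waits on plumbing rough-in (finishes day 29), so it starts at day 29 and finishes at 29 + 10 = day 39.
Every task is finished by day 39, which is no later than the deadline of 47, so the schedule is feasible.

Yes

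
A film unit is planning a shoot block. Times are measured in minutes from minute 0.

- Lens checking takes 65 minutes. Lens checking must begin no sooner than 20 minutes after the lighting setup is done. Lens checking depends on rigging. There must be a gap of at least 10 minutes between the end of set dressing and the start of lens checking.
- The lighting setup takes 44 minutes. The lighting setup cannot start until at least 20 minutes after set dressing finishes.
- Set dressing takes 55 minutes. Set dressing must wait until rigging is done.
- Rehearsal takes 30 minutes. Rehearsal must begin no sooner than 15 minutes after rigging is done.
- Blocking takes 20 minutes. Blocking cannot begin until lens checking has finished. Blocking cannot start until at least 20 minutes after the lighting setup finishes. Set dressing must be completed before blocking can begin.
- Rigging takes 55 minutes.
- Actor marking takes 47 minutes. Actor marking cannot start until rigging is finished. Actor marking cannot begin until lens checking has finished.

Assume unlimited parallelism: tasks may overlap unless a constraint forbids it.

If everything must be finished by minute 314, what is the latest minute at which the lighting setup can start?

Blocking has no dependents, so it just needs to finish by minute 314. Starting by 314 − 20 = minute 294 achieves that.
Actor marking has no dependents, so it just needs to finish by minute 314. Starting by 314 − 47 = minute 267 achieves that.
Lens checking has several dependents: blocking (must start by minute 294); actor marking (must start by minute 267). The earliest of those limits is minute 267, so lens checking must start by 267 − 65 = minute 202.
The lighting setup feeds lens checking (must start by minute 202, minus 20-minute gap → minute 182); blocking (must start by minute 294, minus 20-minute gap → minute 274). Taking the minimum, the lighting setup must finish by minute 182 and start by 182 − 44 = minute 138.

138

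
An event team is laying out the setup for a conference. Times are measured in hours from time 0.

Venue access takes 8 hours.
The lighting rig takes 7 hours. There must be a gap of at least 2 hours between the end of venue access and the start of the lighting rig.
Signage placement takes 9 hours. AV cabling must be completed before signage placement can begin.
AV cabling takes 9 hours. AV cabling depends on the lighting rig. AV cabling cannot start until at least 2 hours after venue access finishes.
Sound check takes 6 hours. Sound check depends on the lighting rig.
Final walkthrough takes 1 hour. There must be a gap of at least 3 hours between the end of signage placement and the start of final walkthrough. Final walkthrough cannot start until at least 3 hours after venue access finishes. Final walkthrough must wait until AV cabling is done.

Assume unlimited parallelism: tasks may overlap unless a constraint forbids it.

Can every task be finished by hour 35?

Venue access can start immediately at hour 0; it finishes at hour 8.
The lighting rig waits on venue access (finishes hour 8, plus 2-hour gap → hour 10), so it starts at hour 10 and finishes at 10 + 7 = hour 17.
Sound check waits on the lighting rig (finishes hour 17), so it starts at hour 17 and finishes at 17 + 6 = hour 23.
AV cabling has to wait for the lighting rig (finishes hour 17); venue access (finishes hour 8, plus 2-hour gap → hour 10). The latest of these is hour 17, so AV cabling runs hour 17 to 17 + 9 = hour 26.
Signage placement cannot begin until AV cabling (finishes hour 26). It runs from hour 26 to 26 + 9 = hour 35.
For final walkthrough: signage placement (finishes hour 35, plus 3-hour gap → hour 38); venue access (finishes hour 8, plus 3-hour gap → hour 11); AV cabling (finishes hour 26). Taking the maximum gives a start of hour 38, and it finishes at 38 + 1 = hour 39.
The earliest everything can be done is hour 39, which is after the deadline of 35, so it is not possible.

No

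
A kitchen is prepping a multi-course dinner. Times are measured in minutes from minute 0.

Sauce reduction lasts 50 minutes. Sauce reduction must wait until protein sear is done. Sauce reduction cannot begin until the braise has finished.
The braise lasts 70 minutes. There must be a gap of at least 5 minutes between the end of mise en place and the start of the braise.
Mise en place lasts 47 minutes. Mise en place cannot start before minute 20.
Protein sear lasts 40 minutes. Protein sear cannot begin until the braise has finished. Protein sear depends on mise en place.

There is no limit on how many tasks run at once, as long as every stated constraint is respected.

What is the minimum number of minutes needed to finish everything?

After its own release at minute 20, mise en place can start at minute 20 and finishes at minute 67.
The braise waits on mise en place (finishes minute 67, plus 5-minute gap → minute 72), so it starts at minute 72 and finishes at 72 + 70 = minute 142.
Protein sear cannot start until the braise (finishes minute 142); mise en place (finishes minute 67). The controlling bound is minute 142, so protein sear finishes at 142 + 40 = minute 182.
Sauce reduction has to wait for protein sear (finishes minute 182); the braise (finishes minute 142). The latest of these is minute 182, so sauce reduction runs minute 182 to 182 + 50 = minute 232.
All tasks are finished once the last one completes. Finish times: Mise en place at 67, The braise at 142, Protein sear at 182, Sauce reduction at 232. The latest is minute 232.

232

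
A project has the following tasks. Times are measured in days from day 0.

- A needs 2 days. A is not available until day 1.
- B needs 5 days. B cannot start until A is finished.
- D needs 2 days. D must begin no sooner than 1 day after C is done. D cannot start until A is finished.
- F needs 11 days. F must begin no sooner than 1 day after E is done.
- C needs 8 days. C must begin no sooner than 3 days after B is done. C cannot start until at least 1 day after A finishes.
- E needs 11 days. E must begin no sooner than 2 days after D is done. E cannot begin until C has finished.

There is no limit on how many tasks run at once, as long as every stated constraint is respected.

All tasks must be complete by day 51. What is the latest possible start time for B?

7

To finish by day 51, F (duration 11) must start no later than day 40.
E has to be done before F (must start by day 40, minus 1-day gap → day 39). That means finishing by day 39, i.e. starting by 39 − 11 = day 28.
D has to be done before E (must start by day 28, minus 2-day gap → day 26). That means finishing by day 26, i.e. starting by 26 − 2 = day 24.
C feeds D (must start by day 24, minus 1-day gap → day 23); E (must start by day 28). Taking the minimum, C must finish by day 23 and start by 23 − 8 = day 15.
Since C (must start by day 15, minus 3-day gap → day 12) depends on it, B must finish by day 12. Backing off its 5-day duration gives a latest start of day 7.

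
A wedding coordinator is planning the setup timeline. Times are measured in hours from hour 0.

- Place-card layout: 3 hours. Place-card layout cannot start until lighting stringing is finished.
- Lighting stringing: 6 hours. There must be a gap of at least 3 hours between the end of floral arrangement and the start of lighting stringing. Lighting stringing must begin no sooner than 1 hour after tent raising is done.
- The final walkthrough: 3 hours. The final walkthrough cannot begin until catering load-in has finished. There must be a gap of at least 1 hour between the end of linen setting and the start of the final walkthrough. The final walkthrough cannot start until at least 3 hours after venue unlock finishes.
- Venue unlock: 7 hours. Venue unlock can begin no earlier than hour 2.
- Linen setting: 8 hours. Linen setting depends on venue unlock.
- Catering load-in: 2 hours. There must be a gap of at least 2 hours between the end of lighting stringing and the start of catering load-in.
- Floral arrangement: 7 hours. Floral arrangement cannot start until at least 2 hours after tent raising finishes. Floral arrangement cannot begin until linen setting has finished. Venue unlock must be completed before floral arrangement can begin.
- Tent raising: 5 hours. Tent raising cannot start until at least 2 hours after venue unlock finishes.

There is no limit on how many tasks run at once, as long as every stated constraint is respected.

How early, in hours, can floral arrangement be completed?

Venue unlock cannot begin until its own release at hour 2. It runs from hour 2 to 2 + 7 = hour 9.
After venue unlock (finishes hour 9), linen setting can start at hour 9 and finishes at hour 17.
Tent raising waits on venue unlock (finishes hour 9, plus 2-hour gap → hour 11), so it starts at hour 11 and finishes at 11 + 5 = hour 16.
Floral arrangement needs all of tent raising (finishes hour 16, plus 2-hour gap → hour 18); linen setting (finishes hour 17); venue unlock (finishes hour 9). That puts its earliest start at hour 18; it finishes at 18 + 7 = hour 25.

25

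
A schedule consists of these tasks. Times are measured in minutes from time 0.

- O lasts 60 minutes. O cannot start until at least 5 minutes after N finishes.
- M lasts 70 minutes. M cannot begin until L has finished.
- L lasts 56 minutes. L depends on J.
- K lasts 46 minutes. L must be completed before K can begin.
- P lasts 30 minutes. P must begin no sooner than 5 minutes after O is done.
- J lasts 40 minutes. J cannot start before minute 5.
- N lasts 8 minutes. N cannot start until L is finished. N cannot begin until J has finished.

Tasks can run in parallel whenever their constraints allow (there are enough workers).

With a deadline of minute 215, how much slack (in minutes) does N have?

6

J cannot begin until its own release at minute 5. It runs from minute 5 to 5 + 40 = minute 45.
After J (finishes minute 45), L can start at minute 45 and finishes at minute 101.
For N: L (finishes minute 101); J (finishes minute 45). Taking the maximum gives a start of minute 101, and it finishes at 101 + 8 = minute 109.

Working backward from the deadline:
Nothing follows P; the deadline of minute 215 is its only limit. It must start by 215 − 30 = minute 185.
O has to be done before P (must start by minute 185, minus 5-minute gap → minute 180). That means finishing by minute 180, i.e. starting by 180 − 60 = minute 120.
N has to be done before O (must start by minute 120, minus 5-minute gap → minute 115). That means finishing by minute 115, i.e. starting by 115 − 8 = minute 107.
So N can start as early as minute 101 and as late as minute 107, giving 107 − 101 = 6 minutes of slack.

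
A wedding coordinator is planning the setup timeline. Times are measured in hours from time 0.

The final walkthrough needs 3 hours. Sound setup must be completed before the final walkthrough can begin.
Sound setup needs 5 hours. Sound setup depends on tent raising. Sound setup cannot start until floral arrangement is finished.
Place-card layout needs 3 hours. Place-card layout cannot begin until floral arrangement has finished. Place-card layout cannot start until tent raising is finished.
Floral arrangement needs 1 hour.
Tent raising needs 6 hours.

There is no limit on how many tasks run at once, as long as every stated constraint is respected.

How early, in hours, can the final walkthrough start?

Nothing blocks floral arrangement, so it runs from hour 0 to hour 1.
Tent raising has no prerequisites, so it starts at hour 0 and finishes at hour 6.
Sound setup needs all of tent raising (finishes hour 6); floral arrangement (finishes hour 1). That puts its earliest start at hour 6; it finishes at 6 + 5 = hour 11.
The final walkthrough waits on sound setup (finishes hour 11), so the earliest it can start is hour 11.

11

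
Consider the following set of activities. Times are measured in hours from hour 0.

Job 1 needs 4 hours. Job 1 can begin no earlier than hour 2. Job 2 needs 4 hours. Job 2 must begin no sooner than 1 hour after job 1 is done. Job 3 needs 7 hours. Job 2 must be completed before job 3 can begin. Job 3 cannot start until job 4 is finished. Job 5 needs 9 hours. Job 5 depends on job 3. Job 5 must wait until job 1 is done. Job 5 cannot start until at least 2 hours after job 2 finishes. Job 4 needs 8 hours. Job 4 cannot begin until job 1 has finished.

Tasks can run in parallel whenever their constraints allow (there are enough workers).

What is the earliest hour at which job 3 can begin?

Job 1 cannot begin until its own release at hour 2. It runs from hour 2 to 2 + 4 = hour 6.
Job 4 waits on job 1 (finishes hour 6), so it starts at hour 6 and finishes at 6 + 8 = hour 14.
Job 2 waits on job 1 (finishes hour 6, plus 1-hour gap → hour 7), so it starts at hour 7 and finishes at 7 + 4 = hour 11.
Job 3 waits on job 2 (finishes hour 11); job 4 (finishes hour 14). The latest of these is hour 14, which is the earliest job 3 can start.

14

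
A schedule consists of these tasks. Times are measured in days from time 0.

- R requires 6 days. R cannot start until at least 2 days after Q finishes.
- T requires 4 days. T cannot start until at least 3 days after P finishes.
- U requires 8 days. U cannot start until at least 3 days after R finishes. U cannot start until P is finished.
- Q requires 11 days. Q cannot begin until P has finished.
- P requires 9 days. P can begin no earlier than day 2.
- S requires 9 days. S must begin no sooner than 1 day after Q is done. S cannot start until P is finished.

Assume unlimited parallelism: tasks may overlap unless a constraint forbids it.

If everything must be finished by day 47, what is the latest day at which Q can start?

17

U has no dependents, so it just needs to finish by day 47. Starting by 47 − 8 = day 39 achieves that.
R has to be done before U (must start by day 39, minus 3-day gap → day 36). That means finishing by day 36, i.e. starting by 36 − 6 = day 30.
Nothing follows S; the deadline of day 47 is its only limit. It must start by 47 − 9 = day 38.
For Q: R (must start by day 30, minus 2-day gap → day 28); S (must start by day 38, minus 1-day gap → day 37). The most restrictive is day 28; with an 11-day duration, Q must start by day 17.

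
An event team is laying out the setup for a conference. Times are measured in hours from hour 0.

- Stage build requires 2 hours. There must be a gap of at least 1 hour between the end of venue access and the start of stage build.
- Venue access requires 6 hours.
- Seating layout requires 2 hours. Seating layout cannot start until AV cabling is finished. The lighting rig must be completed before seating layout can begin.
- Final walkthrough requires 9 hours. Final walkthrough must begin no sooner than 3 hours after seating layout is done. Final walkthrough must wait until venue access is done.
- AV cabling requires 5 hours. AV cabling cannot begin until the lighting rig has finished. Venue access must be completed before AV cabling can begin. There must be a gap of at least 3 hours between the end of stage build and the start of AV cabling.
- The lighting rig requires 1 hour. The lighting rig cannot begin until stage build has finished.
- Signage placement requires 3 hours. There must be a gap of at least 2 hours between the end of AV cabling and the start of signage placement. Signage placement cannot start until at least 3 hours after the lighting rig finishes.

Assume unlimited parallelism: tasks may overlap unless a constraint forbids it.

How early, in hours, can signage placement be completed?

22

Nothing blocks venue access, so it runs from hour 0 to hour 6.
Stage build waits on venue access (finishes hour 6, plus 1-hour gap → hour 7), so it starts at hour 7 and finishes at 7 + 2 = hour 9.
After stage build (finishes hour 9), the lighting rig can start at hour 9 and finishes at hour 10.
AV cabling cannot start until the lighting rig (finishes hour 10); venue access (finishes hour 6); stage build (finishes hour 9, plus 3-hour gap → hour 12). The controlling bound is hour 12, so AV cabling finishes at 12 + 5 = hour 17.
Signage placement has to wait for AV cabling (finishes hour 17, plus 2-hour gap → hour 19); the lighting rig (finishes hour 10, plus 3-hour gap → hour 13). The latest of these is hour 19, so signage placement runs hour 19 to 19 + 3 = hour 22.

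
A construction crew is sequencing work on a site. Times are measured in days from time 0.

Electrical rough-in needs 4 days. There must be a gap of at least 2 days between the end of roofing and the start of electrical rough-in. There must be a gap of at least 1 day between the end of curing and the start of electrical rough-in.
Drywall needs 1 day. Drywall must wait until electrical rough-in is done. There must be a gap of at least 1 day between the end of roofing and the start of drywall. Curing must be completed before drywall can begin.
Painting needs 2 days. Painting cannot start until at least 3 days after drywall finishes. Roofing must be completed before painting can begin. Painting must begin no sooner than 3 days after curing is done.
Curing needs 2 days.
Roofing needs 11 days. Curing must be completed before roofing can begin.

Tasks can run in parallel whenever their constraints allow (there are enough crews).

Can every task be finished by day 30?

Nothing blocks curing, so it runs from day 0 to day 2.
Roofing waits on curing (finishes day 2), so it starts at day 2 and finishes at 2 + 11 = day 13.
Electrical rough-in needs all of roofing (finishes day 13, plus 2-day gap → day 15); curing (finishes day 2, plus 1-day gap → day 3). That puts its earliest start at day 15; it finishes at 15 + 4 = day 19.
For drywall: electrical rough-in (finishes day 19); roofing (finishes day 13, plus 1-day gap → day 14); curing (finishes day 2). Taking the maximum gives a start of day 19, and it finishes at 19 + 1 = day 20.
Painting has to wait for drywall (finishes day 20, plus 3-day gap → day 23); roofing (finishes day 13); curing (finishes day 2, plus 3-day gap → day 5). The latest of these is day 23, so painting runs day 23 to 23 + 2 = day 25.
Every task is finished by day 25, which is no later than the deadline of 30, so the schedule is feasible.

Yes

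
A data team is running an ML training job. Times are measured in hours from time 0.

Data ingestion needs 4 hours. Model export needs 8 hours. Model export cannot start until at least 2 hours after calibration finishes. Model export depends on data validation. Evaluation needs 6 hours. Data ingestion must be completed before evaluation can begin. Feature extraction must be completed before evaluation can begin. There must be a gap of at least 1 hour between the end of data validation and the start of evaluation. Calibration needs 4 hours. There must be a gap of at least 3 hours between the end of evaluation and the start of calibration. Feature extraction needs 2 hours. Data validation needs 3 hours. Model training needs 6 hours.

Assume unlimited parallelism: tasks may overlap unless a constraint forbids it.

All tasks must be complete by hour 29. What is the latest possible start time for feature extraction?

4

Model export must finish by hour 29; it takes 8 hours, so it must start by 29 − 8 = hour 21.
Calibration must finish before model export (must start by hour 21, minus 2-hour gap → hour 19). With a 4-hour duration, calibration must start by 19 − 4 = hour 15.
Since calibration (must start by hour 15, minus 3-hour gap → hour 12) depends on it, evaluation must finish by hour 12. Backing off its 6-hour duration gives a latest start of hour 6.
Feature extraction feeds into evaluation (must start by hour 6); so feature extraction must finish by hour 6 and therefore start by hour 4.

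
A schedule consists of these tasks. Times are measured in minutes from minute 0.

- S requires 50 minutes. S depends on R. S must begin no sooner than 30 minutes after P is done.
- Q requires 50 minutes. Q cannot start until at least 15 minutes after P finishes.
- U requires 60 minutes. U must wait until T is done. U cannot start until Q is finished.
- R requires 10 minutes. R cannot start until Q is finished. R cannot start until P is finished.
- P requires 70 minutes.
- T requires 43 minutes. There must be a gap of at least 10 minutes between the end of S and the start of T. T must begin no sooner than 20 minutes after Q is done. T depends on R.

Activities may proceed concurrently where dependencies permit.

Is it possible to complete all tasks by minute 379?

Yes

Nothing blocks P, so it runs from minute 0 to minute 70.
After P (finishes minute 70, plus 15-minute gap → minute 85), Q can start at minute 85 and finishes at minute 135.
R has to wait for Q (finishes minute 135); P (finishes minute 70). The latest of these is minute 135, so R runs minute 135 to 135 + 10 = minute 145.
For S: R (finishes minute 145); P (finishes minute 70, plus 30-minute gap → minute 100). Taking the maximum gives a start of minute 145, and it finishes at 145 + 50 = minute 195.
T cannot start until S (finishes minute 195, plus 10-minute gap → minute 205); Q (finishes minute 135, plus 20-minute gap → minute 155); R (finishes minute 145). The controlling bound is minute 205, so T finishes at 205 + 43 = minute 248.
U has to wait for T (finishes minute 248); Q (finishes minute 135). The latest of these is minute 248, so U runs minute 248 to 248 + 60 = minute 308.
Every task is finished by minute 308, which is no later than the deadline of 379, so the schedule is feasible.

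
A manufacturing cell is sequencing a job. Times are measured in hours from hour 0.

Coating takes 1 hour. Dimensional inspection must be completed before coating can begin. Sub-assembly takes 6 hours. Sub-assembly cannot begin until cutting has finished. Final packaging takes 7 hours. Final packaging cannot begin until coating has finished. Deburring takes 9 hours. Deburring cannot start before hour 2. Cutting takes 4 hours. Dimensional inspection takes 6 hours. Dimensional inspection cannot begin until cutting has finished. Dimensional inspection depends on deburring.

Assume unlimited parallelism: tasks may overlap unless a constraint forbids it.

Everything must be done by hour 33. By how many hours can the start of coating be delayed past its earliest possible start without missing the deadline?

8

Deburring waits on its own release at hour 2, so it starts at hour 2 and finishes at 2 + 9 = hour 11.
Nothing blocks cutting, so it runs from hour 0 to hour 4.
Dimensional inspection needs all of cutting (finishes hour 4); deburring (finishes hour 11). That puts its earliest start at hour 11; it finishes at 11 + 6 = hour 17.
After dimensional inspection (finishes hour 17), coating can start at hour 17 and finishes at hour 18.

Working backward from the deadline:
Nothing follows final packaging; the deadline of hour 33 is its only limit. It must start by 33 − 7 = hour 26.
Since final packaging (must start by hour 26) depends on it, coating must finish by hour 26. Backing off its 1-hour duration gives a latest start of hour 25.
So coating can start as early as hour 17 and as late as hour 25, giving 25 − 17 = 8 hours of slack.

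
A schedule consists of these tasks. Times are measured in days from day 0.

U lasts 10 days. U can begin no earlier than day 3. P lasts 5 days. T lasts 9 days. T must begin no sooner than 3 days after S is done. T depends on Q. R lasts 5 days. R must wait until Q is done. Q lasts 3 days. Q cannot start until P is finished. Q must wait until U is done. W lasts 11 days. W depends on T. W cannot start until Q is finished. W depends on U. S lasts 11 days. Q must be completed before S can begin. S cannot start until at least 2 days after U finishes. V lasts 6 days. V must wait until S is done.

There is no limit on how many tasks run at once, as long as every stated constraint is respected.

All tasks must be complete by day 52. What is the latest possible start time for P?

10

To finish by day 52, R (duration 5) must start no later than day 47.
W has no dependents, so it just needs to finish by day 52. Starting by 52 − 11 = day 41 achieves that.
Since W (must start by day 41) depends on it, T must finish by day 41. Backing off its 9-day duration gives a latest start of day 32.
V has no dependents, so it just needs to finish by day 52. Starting by 52 − 6 = day 46 achieves that.
S feeds T (must start by day 32, minus 3-day gap → day 29); V (must start by day 46). Taking the minimum, S must finish by day 29 and start by 29 − 11 = day 18.
Q has several dependents: R (must start by day 47); S (must start by day 18); T (must start by day 32); W (must start by day 41). The earliest of those limits is day 18, so Q must start by 18 − 3 = day 15.
P feeds into Q (must start by day 15); so P must finish by day 15 and therefore start by day 10.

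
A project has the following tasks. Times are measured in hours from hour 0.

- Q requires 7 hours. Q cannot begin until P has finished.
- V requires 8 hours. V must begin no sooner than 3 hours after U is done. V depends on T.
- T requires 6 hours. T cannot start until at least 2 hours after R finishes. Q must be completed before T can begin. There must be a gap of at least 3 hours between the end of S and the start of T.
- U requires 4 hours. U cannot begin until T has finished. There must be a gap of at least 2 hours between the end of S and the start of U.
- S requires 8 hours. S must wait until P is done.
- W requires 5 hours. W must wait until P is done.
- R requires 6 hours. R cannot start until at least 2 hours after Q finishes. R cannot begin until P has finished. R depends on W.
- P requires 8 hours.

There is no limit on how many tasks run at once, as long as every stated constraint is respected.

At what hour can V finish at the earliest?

46

P has no prerequisites, so it starts at hour 0 and finishes at hour 8.
After P (finishes hour 8), W can start at hour 8 and finishes at hour 13.
S cannot begin until P (finishes hour 8). It runs from hour 8 to 8 + 8 = hour 16.
After P (finishes hour 8), Q can start at hour 8 and finishes at hour 15.
For R: Q (finishes hour 15, plus 2-hour gap → hour 17); P (finishes hour 8); W (finishes hour 13). Taking the maximum gives a start of hour 17, and it finishes at 17 + 6 = hour 23.
For T: R (finishes hour 23, plus 2-hour gap → hour 25); Q (finishes hour 15); S (finishes hour 16, plus 3-hour gap → hour 19). Taking the maximum gives a start of hour 25, and it finishes at 25 + 6 = hour 31.
U needs all of T (finishes hour 31); S (finishes hour 16, plus 2-hour gap → hour 18). That puts its earliest start at hour 31; it finishes at 31 + 4 = hour 35.
V has to wait for U (finishes hour 35, plus 3-hour gap → hour 38); T (finishes hour 31). The latest of these is hour 38, so V runs hour 38 to 38 + 8 = hour 46.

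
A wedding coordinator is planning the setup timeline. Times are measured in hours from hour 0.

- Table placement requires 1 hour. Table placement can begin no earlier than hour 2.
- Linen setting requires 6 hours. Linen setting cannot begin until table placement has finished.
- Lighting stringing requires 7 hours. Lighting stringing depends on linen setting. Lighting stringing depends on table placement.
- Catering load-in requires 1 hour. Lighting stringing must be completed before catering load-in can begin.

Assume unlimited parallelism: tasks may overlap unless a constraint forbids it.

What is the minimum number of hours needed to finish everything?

17

Table placement cannot begin until its own release at hour 2. It runs from hour 2 to 2 + 1 = hour 3.
Linen setting waits on table placement (finishes hour 3), so it starts at hour 3 and finishes at 3 + 6 = hour 9.
Lighting stringing needs all of linen setting (finishes hour 9); table placement (finishes hour 3). That puts its earliest start at hour 9; it finishes at 9 + 7 = hour 16.
Catering load-in cannot begin until lighting stringing (finishes hour 16). It runs from hour 16 to 16 + 1 = hour 17.
All tasks are finished once the last one completes. Finish times: Table placement at 3, Linen setting at 9, Lighting stringing at 16, Catering load-in at 17. The latest is hour 17.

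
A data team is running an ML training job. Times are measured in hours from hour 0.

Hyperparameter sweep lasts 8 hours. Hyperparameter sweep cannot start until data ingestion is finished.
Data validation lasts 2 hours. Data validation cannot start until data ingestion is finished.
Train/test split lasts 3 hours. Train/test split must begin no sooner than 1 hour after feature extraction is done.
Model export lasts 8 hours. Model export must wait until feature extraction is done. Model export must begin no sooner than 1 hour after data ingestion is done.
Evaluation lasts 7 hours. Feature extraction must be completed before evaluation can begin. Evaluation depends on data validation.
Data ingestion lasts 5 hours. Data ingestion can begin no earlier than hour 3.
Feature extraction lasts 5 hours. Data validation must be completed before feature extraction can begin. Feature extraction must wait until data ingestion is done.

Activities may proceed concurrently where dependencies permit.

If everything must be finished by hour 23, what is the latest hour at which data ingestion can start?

3

To finish by hour 23, train/test split (duration 3) must start no later than hour 20.
Nothing follows evaluation; the deadline of hour 23 is its only limit. It must start by 23 − 7 = hour 16.
Model export must finish by hour 23; it takes 8 hours, so it must start by 23 − 8 = hour 15.
Feature extraction has several dependents: train/test split (must start by hour 20, minus 1-hour gap → hour 19); evaluation (must start by hour 16); model export (must start by hour 15). The earliest of those limits is hour 15, so feature extraction must start by 15 − 5 = hour 10.
Data validation must finish in time for feature extraction (must start by hour 10); evaluation (must start by hour 16). The tightest is hour 10, so data validation must start by 10 − 2 = hour 8.
Nothing follows hyperparameter sweep; the deadline of hour 23 is its only limit. It must start by 23 − 8 = hour 15.
Data ingestion has several dependents: data validation (must start by hour 8); feature extraction (must start by hour 10); hyperparameter sweep (must start by hour 15); model export (must start by hour 15, minus 1-hour gap → hour 14). The earliest of those limits is hour 8, so data ingestion must start by 8 − 5 = hour 3.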